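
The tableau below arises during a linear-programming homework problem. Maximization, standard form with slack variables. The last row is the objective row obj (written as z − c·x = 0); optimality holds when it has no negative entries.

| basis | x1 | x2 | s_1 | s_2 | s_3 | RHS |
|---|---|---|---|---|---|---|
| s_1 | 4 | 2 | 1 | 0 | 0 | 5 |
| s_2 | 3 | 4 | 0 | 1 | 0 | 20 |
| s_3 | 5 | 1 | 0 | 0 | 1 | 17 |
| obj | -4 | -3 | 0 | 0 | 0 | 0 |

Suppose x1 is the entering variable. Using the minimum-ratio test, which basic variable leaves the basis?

s_1

Column x1 entries and ratios — s_1: 5/4 = 5/4; s_2: 20/3 = 20/3; s_3: 17/5 = 17/5.
Smallest ratio is 5/4 in the row of s_1, so s_1 leaves.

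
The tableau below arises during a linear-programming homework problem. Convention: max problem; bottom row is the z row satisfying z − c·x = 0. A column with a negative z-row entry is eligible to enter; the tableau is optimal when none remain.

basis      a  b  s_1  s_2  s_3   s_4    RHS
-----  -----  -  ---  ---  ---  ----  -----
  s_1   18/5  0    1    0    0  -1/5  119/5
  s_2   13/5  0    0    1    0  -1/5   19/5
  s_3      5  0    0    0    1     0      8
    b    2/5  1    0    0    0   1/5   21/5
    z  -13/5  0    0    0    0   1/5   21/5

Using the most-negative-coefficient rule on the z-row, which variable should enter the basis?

a

Negative z-row entries: a: -13/5.
The most negative is -13/5 in column a, so a enters.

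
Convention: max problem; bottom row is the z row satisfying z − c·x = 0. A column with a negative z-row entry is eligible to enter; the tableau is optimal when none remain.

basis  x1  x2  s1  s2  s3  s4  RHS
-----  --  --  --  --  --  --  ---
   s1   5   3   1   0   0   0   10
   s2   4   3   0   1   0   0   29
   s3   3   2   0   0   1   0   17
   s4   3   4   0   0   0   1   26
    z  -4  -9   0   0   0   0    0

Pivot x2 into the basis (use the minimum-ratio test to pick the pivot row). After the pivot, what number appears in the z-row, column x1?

Ratio test on column x2 — row 1: 10/3 = 10/3; row 2: 29/3 = 29/3; row 3: 17/2 = 17/2; row 4: 26/4 = 13/2. Minimum is 10/3 at row 1 (s1 leaves); pivot element 3.
Divide row 1 by 3; eliminate column x2 from the other rows.
z-row update in column x1: -4 − (-9)·(5/3) = 11.

11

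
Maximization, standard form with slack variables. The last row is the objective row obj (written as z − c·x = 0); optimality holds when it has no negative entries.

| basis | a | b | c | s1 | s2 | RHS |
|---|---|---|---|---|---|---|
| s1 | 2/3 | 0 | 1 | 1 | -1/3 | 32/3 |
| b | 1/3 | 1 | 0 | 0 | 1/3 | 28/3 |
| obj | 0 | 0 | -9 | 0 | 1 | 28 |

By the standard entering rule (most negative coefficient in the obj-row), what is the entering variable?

Negative obj-row entries: c: -9.
The most negative is -9 in column c, so c enters.

c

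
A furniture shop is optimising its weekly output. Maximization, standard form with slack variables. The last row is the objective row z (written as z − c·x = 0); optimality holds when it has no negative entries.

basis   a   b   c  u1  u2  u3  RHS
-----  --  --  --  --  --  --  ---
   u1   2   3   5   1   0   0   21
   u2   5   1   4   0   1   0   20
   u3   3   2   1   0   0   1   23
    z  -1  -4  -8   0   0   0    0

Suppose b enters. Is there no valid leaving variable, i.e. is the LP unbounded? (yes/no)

no

Column b has positive entries in row(s) 1, 2, 3, so the ratio test bounds it — not unbounded.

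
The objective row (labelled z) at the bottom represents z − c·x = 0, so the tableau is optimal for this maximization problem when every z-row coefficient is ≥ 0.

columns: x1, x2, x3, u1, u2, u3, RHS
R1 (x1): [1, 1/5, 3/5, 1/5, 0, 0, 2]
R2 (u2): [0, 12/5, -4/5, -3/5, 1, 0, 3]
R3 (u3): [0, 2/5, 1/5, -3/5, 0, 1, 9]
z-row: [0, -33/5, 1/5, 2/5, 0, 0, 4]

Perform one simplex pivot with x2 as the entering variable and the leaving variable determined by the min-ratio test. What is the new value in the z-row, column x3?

-2

Ratio test on column x2 — row 1: 2/(1/5) = 10; row 2: 3/(12/5) = 5/4; row 3: 9/(2/5) = 45/2. Minimum is 5/4 at row 2 (u2 leaves); pivot element 12/5.
Divide row 2 by 12/5; eliminate column x2 from the other rows.
z-row update in column x3: 1/5 − (-33/5)·(-1/3) = -2.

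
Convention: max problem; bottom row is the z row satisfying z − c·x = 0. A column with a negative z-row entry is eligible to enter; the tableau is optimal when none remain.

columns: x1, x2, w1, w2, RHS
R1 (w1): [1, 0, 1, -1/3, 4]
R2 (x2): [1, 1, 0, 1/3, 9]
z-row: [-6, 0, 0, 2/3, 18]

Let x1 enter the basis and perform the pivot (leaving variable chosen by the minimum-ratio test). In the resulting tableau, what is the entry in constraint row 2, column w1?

-1

Ratio test on column x1 — row 1: 4/1 = 4; row 2: 9/1 = 9. Minimum is 4 at row 1 (w1 leaves); pivot element 1.
Divide row 1 by 1; eliminate column x1 from the other rows.
Row 2 update in column w1: 0 − 1·1 = -1.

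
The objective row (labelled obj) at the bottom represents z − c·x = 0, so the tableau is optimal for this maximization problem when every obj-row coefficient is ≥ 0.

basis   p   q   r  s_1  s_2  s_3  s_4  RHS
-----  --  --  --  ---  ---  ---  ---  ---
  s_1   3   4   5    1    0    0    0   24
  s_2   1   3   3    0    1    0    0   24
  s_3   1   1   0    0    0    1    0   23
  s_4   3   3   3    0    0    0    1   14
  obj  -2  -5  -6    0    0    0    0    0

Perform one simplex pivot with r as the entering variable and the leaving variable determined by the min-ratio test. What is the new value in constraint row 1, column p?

-2

Ratio test on column r — row 1: 24/5 = 24/5; row 2: 24/3 = 8; row 3: entry 0 ≤ 0; row 4: 14/3 = 14/3. Minimum is 14/3 at row 4 (s_4 leaves); pivot element 3.
Divide row 4 by 3; eliminate column r from the other rows.
Row 1 update in column p: 3 − 5·1 = -2.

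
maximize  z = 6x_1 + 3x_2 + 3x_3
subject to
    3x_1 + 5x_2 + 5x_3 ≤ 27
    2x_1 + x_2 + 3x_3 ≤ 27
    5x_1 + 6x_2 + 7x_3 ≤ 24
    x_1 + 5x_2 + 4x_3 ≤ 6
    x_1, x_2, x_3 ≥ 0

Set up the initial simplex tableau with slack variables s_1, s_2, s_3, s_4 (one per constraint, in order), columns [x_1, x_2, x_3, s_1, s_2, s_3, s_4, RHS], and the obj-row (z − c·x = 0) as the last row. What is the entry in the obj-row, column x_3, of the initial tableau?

The obj-row carries the negated objective coefficients: the x_3 entry is -3.

-3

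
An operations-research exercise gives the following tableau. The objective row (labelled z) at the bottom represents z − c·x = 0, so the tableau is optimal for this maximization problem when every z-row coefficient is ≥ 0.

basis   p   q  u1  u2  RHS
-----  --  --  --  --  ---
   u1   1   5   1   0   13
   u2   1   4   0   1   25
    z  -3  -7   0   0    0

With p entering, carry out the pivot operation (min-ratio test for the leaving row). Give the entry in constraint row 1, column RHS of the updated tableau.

Ratio test on column p — row 1: 13/1 = 13; row 2: 25/1 = 25. Minimum is 13 at row 1 (u1 leaves); pivot element 1.
Divide row 1 by 1; eliminate column p from the other rows.
In the new row 1, the RHS entry is the old entry divided by the pivot: 13/1 = 13.

13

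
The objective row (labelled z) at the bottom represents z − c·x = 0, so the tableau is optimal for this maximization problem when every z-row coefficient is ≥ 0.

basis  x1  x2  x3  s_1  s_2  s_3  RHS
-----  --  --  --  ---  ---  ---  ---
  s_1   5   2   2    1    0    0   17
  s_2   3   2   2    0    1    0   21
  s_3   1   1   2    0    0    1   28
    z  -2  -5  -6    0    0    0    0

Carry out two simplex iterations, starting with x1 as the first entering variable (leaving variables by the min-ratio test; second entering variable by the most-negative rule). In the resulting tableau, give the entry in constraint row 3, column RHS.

Ratio test on column x1 — row 1: 17/5 = 17/5; row 2: 21/3 = 7; row 3: 28/1 = 28. Minimum is 17/5 at row 1 (s_1 leaves); pivot element 5.
Divide row 1 by 5; eliminate column x1 from the other rows.
Second iteration: most negative z-row entry is -26/5 in column x3, so x3 enters.
Ratio test on column x3 — row 1: (17/5)/(2/5) = 17/2; row 2: (54/5)/(4/5) = 27/2; row 3: (123/5)/(8/5) = 123/8. Minimum is 17/2 at row 1 (x1 leaves); pivot element 2/5.
Divide row 1 by 2/5; eliminate column x3 from the other rows.
After both pivots, the entry at constraint row 3, column RHS is 11.

11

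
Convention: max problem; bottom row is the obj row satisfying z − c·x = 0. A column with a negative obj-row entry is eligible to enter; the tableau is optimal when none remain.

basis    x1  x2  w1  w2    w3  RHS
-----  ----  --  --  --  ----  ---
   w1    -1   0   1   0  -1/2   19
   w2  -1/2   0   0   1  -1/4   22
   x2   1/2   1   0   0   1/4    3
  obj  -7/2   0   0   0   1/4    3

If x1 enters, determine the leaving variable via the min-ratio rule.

x2

Column x1 entries and ratios — w1: -1 ≤ 0, skip; w2: -1/2 ≤ 0, skip; x2: 3/(1/2) = 6.
Smallest ratio is 6 in the row of x2, so x2 leaves.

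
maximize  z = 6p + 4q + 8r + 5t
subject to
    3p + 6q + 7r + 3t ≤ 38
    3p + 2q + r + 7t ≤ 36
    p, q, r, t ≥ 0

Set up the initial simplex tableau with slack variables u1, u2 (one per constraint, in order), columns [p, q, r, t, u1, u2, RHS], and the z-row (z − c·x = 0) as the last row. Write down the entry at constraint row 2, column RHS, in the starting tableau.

The RHS of constraint 2 is b_2 = 36.

36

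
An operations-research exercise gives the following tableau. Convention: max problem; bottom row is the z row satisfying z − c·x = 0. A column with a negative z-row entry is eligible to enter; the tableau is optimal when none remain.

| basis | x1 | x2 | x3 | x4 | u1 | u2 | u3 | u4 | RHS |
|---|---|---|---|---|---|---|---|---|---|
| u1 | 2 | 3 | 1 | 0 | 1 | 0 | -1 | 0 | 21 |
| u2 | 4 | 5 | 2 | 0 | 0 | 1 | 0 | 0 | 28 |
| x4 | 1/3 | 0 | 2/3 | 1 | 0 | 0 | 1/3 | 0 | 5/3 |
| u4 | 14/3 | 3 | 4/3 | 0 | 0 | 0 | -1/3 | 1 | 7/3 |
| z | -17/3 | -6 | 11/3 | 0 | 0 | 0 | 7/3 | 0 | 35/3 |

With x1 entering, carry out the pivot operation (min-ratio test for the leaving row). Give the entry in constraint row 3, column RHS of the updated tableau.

3/2

Ratio test on column x1 — row 1: 21/2 = 21/2; row 2: 28/4 = 7; row 3: (5/3)/(1/3) = 5; row 4: (7/3)/(14/3) = 1/2. Minimum is 1/2 at row 4 (u4 leaves); pivot element 14/3.
Divide row 4 by 14/3; eliminate column x1 from the other rows.
Row 3 update in column RHS: 5/3 − (1/3)·(1/2) = 3/2.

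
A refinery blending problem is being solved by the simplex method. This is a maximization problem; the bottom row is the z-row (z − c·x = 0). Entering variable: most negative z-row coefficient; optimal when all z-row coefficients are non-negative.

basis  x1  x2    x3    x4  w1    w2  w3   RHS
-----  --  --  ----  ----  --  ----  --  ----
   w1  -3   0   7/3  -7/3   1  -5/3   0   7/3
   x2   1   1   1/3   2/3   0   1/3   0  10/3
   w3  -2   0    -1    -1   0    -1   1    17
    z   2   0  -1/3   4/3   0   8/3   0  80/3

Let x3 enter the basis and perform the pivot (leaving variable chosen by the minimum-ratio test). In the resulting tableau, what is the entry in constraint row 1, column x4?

-1

Ratio test on column x3 — row 1: (7/3)/(7/3) = 1; row 2: (10/3)/(1/3) = 10; row 3: entry -1 ≤ 0. Minimum is 1 at row 1 (w1 leaves); pivot element 7/3.
Divide row 1 by 7/3; eliminate column x3 from the other rows.
In the new row 1, the x4 entry is the old entry divided by the pivot: (-7/3)/(7/3) = -1.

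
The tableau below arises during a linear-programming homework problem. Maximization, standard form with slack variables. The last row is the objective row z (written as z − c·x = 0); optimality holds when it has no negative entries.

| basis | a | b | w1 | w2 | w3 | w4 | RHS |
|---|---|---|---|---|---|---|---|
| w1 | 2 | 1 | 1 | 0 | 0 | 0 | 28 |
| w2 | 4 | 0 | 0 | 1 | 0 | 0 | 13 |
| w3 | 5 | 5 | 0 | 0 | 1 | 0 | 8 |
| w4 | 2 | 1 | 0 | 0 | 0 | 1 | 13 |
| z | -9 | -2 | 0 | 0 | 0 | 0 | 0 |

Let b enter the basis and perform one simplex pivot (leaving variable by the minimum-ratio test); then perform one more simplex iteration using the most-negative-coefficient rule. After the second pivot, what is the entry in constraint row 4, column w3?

Ratio test on column b — row 1: 28/1 = 28; row 2: entry 0 ≤ 0; row 3: 8/5 = 8/5; row 4: 13/1 = 13. Minimum is 8/5 at row 3 (w3 leaves); pivot element 5.
Divide row 3 by 5; eliminate column b from the other rows.
Second iteration: most negative z-row entry is -7 in column a, so a enters.
Ratio test on column a — row 1: (132/5)/1 = 132/5; row 2: 13/4 = 13/4; row 3: (8/5)/1 = 8/5; row 4: (57/5)/1 = 57/5. Minimum is 8/5 at row 3 (b leaves); pivot element 1.
Divide row 3 by 1; eliminate column a from the other rows.
After both pivots, the entry at constraint row 4, column w3 is -2/5.

-2/5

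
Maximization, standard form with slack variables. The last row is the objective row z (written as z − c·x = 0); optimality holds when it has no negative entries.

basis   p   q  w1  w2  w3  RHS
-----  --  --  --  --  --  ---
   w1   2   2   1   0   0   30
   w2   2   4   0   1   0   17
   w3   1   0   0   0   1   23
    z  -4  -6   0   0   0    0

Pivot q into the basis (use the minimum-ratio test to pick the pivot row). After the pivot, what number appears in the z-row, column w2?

Ratio test on column q — row 1: 30/2 = 15; row 2: 17/4 = 17/4; row 3: entry 0 ≤ 0. Minimum is 17/4 at row 2 (w2 leaves); pivot element 4.
Divide row 2 by 4; eliminate column q from the other rows.
z-row update in column w2: 0 − (-6)·(1/4) = 3/2.

3/2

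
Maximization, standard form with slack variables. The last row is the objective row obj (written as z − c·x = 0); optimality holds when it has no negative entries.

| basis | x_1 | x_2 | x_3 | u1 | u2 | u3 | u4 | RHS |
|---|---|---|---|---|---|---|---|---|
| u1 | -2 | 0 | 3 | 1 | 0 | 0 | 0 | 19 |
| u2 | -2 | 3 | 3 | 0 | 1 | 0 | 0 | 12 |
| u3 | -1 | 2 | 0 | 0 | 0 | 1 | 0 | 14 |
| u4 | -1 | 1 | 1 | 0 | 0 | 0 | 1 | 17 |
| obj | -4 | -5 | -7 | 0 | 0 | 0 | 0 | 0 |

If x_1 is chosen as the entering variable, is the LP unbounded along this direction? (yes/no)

Every constraint-row entry in column x_1 is ≤ 0, so increasing x_1 is unbounded.

yes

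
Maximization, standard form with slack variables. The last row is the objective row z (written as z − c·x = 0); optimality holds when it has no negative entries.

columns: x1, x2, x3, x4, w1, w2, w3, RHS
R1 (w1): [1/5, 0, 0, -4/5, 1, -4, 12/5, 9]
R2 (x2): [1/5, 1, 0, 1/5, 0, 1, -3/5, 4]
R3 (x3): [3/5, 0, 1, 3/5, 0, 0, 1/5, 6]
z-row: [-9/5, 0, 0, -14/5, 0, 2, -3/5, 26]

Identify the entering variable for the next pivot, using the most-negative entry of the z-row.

x4

Negative z-row entries: x1: -9/5, x4: -14/5, w3: -3/5.
The most negative is -14/5 in column x4, so x4 enters.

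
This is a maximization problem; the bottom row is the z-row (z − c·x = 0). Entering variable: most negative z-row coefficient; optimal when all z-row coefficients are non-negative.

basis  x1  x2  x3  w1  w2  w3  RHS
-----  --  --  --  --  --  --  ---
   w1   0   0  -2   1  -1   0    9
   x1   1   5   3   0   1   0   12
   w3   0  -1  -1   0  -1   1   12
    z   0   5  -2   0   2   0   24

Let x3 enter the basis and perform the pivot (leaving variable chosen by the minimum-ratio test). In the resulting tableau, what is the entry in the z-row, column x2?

Ratio test on column x3 — row 1: entry -2 ≤ 0; row 2: 12/3 = 4; row 3: entry -1 ≤ 0. Minimum is 4 at row 2 (x1 leaves); pivot element 3.
Divide row 2 by 3; eliminate column x3 from the other rows.
z-row update in column x2: 5 − (-2)·(5/3) = 25/3.

25/3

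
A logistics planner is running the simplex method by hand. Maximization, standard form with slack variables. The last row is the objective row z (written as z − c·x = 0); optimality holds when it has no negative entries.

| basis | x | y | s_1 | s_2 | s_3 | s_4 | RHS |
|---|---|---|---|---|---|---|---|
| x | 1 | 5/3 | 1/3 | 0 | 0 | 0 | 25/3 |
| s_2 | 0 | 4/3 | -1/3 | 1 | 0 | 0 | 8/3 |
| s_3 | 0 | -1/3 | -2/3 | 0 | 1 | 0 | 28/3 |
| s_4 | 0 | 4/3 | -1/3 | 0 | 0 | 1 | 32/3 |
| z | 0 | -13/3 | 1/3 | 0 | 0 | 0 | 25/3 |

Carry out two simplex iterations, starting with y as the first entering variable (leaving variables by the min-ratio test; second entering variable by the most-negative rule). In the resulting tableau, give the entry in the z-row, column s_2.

Ratio test on column y — row 1: (25/3)/(5/3) = 5; row 2: (8/3)/(4/3) = 2; row 3: entry -1/3 ≤ 0; row 4: (32/3)/(4/3) = 8. Minimum is 2 at row 2 (s_2 leaves); pivot element 4/3.
Divide row 2 by 4/3; eliminate column y from the other rows.
Second iteration: most negative z-row entry is -3/4 in column s_1, so s_1 enters.
Ratio test on column s_1 — row 1: 5/(3/4) = 20/3; row 2: entry -1/4 ≤ 0; row 3: entry -3/4 ≤ 0; row 4: entry 0 ≤ 0. Minimum is 20/3 at row 1 (x leaves); pivot element 3/4.
Divide row 1 by 3/4; eliminate column s_1 from the other rows.
After both pivots, the entry at the z-row, column s_2 is 2.

2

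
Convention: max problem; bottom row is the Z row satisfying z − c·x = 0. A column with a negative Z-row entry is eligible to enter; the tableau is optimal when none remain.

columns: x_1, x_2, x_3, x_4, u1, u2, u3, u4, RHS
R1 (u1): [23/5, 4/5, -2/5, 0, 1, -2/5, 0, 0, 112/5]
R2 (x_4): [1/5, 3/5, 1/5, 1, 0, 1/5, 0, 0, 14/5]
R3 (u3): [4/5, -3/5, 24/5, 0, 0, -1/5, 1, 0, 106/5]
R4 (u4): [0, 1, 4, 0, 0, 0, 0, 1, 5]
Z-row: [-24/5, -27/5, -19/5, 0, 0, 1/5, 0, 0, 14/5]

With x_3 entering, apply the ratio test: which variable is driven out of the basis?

Column x_3 entries and ratios — u1: -2/5 ≤ 0, skip; x_4: (14/5)/(1/5) = 14; u3: (106/5)/(24/5) = 53/12; u4: 5/4 = 5/4.
Smallest ratio is 5/4 in the row of u4, so u4 leaves.

u4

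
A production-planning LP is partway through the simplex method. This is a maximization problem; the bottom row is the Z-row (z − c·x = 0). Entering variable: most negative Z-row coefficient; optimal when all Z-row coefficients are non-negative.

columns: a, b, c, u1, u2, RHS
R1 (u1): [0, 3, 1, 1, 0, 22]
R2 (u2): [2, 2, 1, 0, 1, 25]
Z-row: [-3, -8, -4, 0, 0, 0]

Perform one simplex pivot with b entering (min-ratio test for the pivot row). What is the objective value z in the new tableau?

176/3

Ratio test on column b — row 1: 22/3 = 22/3; row 2: 25/2 = 25/2. Minimum is 22/3 at row 1 (u1 leaves); pivot element 3.
Pivot on row 1; the Z-row RHS becomes 0 − (-8)·(22/3) = 176/3.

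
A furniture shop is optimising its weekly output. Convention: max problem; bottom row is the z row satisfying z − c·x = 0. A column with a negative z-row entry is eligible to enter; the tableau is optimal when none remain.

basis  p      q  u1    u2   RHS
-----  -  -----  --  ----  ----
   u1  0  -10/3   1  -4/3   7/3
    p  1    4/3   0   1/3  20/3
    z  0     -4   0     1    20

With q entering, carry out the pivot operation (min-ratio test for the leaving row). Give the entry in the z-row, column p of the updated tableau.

3

Ratio test on column q — row 1: entry -10/3 ≤ 0; row 2: (20/3)/(4/3) = 5. Minimum is 5 at row 2 (p leaves); pivot element 4/3.
Divide row 2 by 4/3; eliminate column q from the other rows.
z-row update in column p: 0 − (-4)·(3/4) = 3.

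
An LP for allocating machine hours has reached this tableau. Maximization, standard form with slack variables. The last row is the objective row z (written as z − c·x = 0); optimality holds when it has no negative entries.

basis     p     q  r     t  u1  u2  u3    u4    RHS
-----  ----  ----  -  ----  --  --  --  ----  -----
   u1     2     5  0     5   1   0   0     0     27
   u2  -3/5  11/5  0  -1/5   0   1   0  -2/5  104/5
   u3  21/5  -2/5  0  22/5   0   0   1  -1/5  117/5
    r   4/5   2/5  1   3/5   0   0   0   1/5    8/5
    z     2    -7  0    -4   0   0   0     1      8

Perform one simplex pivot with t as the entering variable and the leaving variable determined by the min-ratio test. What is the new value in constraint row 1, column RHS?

41/3

Ratio test on column t — row 1: 27/5 = 27/5; row 2: entry -1/5 ≤ 0; row 3: (117/5)/(22/5) = 117/22; row 4: (8/5)/(3/5) = 8/3. Minimum is 8/3 at row 4 (r leaves); pivot element 3/5.
Divide row 4 by 3/5; eliminate column t from the other rows.
Row 1 update in column RHS: 27 − 5·(8/3) = 41/3.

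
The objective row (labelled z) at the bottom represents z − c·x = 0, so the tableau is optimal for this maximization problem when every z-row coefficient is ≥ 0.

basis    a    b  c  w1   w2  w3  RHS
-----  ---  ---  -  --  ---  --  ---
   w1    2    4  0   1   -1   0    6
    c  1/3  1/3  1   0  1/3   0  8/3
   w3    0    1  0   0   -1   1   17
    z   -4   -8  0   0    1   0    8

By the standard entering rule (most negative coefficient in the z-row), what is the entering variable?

b

Negative z-row entries: a: -4, b: -8.
The most negative is -8 in column b, so b enters.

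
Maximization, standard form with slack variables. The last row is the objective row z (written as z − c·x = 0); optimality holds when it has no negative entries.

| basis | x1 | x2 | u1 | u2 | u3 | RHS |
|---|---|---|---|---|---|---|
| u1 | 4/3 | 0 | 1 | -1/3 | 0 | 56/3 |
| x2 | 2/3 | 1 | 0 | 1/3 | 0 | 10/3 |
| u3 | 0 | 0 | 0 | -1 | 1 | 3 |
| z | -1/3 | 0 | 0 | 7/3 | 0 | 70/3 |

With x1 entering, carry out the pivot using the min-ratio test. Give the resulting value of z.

Ratio test on column x1 — row 1: (56/3)/(4/3) = 14; row 2: (10/3)/(2/3) = 5; row 3: entry 0 ≤ 0. Minimum is 5 at row 2 (x2 leaves); pivot element 2/3.
Pivot on row 2; the z-row RHS becomes 70/3 − (-1/3)·5 = 25.

25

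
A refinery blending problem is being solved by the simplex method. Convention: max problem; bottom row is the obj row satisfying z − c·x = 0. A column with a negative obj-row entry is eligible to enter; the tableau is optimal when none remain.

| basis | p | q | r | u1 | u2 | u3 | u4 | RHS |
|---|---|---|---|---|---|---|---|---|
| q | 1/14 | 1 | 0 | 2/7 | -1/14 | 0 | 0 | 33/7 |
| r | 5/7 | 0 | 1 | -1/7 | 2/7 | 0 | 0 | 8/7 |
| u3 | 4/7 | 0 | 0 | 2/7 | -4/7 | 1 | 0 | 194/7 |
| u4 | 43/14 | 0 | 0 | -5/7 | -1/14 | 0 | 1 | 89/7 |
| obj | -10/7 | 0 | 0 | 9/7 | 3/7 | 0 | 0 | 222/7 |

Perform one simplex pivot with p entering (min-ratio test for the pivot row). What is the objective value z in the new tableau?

Ratio test on column p — row 1: (33/7)/(1/14) = 66; row 2: (8/7)/(5/7) = 8/5; row 3: (194/7)/(4/7) = 97/2; row 4: (89/7)/(43/14) = 178/43. Minimum is 8/5 at row 2 (r leaves); pivot element 5/7.
Pivot on row 2; the obj-row RHS becomes 222/7 − (-10/7)·(8/5) = 34.

34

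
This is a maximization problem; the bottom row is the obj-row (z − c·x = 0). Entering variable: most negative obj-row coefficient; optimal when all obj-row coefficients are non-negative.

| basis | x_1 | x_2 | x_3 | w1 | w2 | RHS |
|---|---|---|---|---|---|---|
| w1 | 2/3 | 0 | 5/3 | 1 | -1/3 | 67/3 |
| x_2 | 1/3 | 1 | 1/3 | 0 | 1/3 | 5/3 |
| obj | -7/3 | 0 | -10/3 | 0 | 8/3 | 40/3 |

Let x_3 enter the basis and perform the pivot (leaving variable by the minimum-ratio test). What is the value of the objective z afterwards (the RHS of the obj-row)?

Ratio test on column x_3 — row 1: (67/3)/(5/3) = 67/5; row 2: (5/3)/(1/3) = 5. Minimum is 5 at row 2 (x_2 leaves); pivot element 1/3.
Pivot on row 2; the obj-row RHS becomes 40/3 − (-10/3)·5 = 30.

30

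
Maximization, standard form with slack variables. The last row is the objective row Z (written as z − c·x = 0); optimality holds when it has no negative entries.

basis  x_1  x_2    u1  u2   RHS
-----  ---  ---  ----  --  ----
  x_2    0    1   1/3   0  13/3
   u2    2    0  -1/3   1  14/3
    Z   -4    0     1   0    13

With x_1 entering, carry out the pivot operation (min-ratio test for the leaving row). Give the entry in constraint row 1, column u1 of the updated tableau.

1/3

Ratio test on column x_1 — row 1: entry 0 ≤ 0; row 2: (14/3)/2 = 7/3. Minimum is 7/3 at row 2 (u2 leaves); pivot element 2.
Divide row 2 by 2; eliminate column x_1 from the other rows.
Row 1 update in column u1: 1/3 − 0·(-1/6) = 1/3.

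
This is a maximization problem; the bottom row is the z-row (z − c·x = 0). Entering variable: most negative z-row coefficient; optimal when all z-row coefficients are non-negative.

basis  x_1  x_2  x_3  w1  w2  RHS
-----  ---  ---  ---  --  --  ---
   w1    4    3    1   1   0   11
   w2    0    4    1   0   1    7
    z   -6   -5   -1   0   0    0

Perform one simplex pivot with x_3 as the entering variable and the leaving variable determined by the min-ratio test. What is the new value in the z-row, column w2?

Ratio test on column x_3 — row 1: 11/1 = 11; row 2: 7/1 = 7. Minimum is 7 at row 2 (w2 leaves); pivot element 1.
Divide row 2 by 1; eliminate column x_3 from the other rows.
z-row update in column w2: 0 − (-1)·1 = 1.

1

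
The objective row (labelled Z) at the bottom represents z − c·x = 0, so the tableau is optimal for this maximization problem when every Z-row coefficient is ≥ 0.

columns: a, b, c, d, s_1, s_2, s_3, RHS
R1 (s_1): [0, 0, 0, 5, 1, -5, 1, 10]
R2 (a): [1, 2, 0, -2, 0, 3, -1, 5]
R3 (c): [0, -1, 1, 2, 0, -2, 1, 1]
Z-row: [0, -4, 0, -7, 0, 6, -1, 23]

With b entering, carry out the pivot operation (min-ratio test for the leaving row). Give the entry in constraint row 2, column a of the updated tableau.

Ratio test on column b — row 1: entry 0 ≤ 0; row 2: 5/2 = 5/2; row 3: entry -1 ≤ 0. Minimum is 5/2 at row 2 (a leaves); pivot element 2.
Divide row 2 by 2; eliminate column b from the other rows.
In the new row 2, the a entry is the old entry divided by the pivot: 1/2 = 1/2.

1/2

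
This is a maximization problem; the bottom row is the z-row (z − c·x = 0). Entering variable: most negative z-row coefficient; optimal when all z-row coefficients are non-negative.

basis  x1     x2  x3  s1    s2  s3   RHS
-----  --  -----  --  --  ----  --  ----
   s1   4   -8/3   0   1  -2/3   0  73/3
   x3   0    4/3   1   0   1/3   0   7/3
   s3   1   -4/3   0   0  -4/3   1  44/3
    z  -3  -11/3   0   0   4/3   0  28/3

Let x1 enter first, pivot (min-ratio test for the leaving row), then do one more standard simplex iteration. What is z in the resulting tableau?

75/2

Ratio test on column x1 — row 1: (73/3)/4 = 73/12; row 2: entry 0 ≤ 0; row 3: (44/3)/1 = 44/3. Minimum is 73/12 at row 1 (s1 leaves); pivot element 4.
Pivot on row 1; the z-row RHS becomes 28/3 − (-3)·(73/12) = 331/12.
Next entering variable (most negative z-row entry -17/3): x2.
Ratio test on column x2 — row 1: entry -2/3 ≤ 0; row 2: (7/3)/(4/3) = 7/4; row 3: entry -2/3 ≤ 0. Minimum is 7/4 at row 2 (x3 leaves); pivot element 4/3.
After the second pivot the z-row RHS is 331/12 − (-17/3)·(7/4) = 75/2.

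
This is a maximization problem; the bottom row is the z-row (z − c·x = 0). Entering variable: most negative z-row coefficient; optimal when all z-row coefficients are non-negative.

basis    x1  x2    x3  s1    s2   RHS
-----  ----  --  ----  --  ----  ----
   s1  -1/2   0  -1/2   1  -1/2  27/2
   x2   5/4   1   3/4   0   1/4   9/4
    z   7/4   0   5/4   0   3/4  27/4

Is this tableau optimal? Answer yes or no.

yes

Every z-row coefficient is ≥ 0, so the tableau is optimal.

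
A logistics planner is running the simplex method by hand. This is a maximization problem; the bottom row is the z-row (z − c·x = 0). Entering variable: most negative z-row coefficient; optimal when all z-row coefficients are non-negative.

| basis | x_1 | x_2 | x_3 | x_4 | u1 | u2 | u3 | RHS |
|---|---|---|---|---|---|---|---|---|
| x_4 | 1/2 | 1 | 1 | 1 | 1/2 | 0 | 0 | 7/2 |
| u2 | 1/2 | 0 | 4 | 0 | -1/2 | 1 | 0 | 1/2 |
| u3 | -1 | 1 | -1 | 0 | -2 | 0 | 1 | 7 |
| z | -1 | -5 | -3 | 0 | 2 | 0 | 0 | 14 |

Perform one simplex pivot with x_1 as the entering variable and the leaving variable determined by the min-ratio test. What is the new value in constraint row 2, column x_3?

Ratio test on column x_1 — row 1: (7/2)/(1/2) = 7; row 2: (1/2)/(1/2) = 1; row 3: entry -1 ≤ 0. Minimum is 1 at row 2 (u2 leaves); pivot element 1/2.
Divide row 2 by 1/2; eliminate column x_1 from the other rows.
In the new row 2, the x_3 entry is the old entry divided by the pivot: 4/(1/2) = 8.

8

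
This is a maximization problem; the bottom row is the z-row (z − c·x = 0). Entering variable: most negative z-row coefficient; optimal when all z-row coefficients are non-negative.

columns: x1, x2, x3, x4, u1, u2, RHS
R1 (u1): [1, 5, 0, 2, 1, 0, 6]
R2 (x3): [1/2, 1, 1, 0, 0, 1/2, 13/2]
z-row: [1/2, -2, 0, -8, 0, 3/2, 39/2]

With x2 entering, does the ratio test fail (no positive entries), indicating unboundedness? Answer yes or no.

Column x2 has positive entries in row(s) 1, 2, so the ratio test bounds it — not unbounded.

no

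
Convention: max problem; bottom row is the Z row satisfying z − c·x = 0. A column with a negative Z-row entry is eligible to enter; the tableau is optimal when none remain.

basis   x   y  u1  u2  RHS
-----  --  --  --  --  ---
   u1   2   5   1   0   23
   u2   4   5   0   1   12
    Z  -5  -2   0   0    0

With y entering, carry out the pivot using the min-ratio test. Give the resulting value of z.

24/5

Ratio test on column y — row 1: 23/5 = 23/5; row 2: 12/5 = 12/5. Minimum is 12/5 at row 2 (u2 leaves); pivot element 5.
Pivot on row 2; the Z-row RHS becomes 0 − (-2)·(12/5) = 24/5.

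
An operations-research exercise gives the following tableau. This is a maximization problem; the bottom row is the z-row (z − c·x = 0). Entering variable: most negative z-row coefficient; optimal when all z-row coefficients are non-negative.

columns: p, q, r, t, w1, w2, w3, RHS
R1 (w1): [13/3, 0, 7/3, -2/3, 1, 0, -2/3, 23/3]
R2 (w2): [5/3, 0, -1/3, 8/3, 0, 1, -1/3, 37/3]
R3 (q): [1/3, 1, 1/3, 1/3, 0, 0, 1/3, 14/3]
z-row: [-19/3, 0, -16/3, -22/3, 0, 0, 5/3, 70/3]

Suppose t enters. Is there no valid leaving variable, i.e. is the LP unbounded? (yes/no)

no

Column t has positive entries in row(s) 2, 3, so the ratio test bounds it — not unbounded.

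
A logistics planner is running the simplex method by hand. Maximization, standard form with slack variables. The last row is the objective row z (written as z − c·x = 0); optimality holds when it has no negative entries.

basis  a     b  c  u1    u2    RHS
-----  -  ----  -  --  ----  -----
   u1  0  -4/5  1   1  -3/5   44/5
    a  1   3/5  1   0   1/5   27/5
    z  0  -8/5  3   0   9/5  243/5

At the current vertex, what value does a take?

a is basic (row 2); its value is the RHS of that row, 27/5.

27/5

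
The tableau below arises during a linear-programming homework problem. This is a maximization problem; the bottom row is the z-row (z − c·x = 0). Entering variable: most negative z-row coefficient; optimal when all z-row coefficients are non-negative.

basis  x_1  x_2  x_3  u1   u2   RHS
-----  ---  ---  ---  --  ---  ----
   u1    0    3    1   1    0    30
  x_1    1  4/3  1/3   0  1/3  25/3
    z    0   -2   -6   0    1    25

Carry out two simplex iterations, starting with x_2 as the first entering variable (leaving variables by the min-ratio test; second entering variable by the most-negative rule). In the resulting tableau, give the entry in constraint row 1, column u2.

Ratio test on column x_2 — row 1: 30/3 = 10; row 2: (25/3)/(4/3) = 25/4. Minimum is 25/4 at row 2 (x_1 leaves); pivot element 4/3.
Divide row 2 by 4/3; eliminate column x_2 from the other rows.
Second iteration: most negative z-row entry is -11/2 in column x_3, so x_3 enters.
Ratio test on column x_3 — row 1: (45/4)/(1/4) = 45; row 2: (25/4)/(1/4) = 25. Minimum is 25 at row 2 (x_2 leaves); pivot element 1/4.
Divide row 2 by 1/4; eliminate column x_3 from the other rows.
After both pivots, the entry at constraint row 1, column u2 is -1.

-1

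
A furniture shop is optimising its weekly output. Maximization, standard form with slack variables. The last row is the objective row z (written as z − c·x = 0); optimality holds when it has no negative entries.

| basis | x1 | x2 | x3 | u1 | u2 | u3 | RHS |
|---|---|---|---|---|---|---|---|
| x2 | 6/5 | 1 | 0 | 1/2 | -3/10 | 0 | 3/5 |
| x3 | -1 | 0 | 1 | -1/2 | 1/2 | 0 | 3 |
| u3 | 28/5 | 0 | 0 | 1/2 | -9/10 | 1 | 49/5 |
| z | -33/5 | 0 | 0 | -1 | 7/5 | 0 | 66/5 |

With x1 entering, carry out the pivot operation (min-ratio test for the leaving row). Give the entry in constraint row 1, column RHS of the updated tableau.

Ratio test on column x1 — row 1: (3/5)/(6/5) = 1/2; row 2: entry -1 ≤ 0; row 3: (49/5)/(28/5) = 7/4. Minimum is 1/2 at row 1 (x2 leaves); pivot element 6/5.
Divide row 1 by 6/5; eliminate column x1 from the other rows.
In the new row 1, the RHS entry is the old entry divided by the pivot: (3/5)/(6/5) = 1/2.

1/2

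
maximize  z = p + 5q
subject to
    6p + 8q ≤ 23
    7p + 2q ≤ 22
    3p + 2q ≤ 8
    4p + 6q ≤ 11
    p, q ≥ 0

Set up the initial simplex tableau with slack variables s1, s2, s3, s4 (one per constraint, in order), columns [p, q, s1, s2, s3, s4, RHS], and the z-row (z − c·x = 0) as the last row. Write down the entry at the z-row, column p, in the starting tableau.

The z-row carries the negated objective coefficients: the p entry is -1.

-1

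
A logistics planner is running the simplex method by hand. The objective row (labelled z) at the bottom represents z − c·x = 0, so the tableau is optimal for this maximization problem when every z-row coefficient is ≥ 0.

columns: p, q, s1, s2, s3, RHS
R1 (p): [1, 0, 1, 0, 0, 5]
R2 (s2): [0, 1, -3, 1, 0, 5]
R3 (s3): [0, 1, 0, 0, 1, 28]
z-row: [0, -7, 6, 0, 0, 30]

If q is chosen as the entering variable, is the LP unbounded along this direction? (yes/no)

no

Column q has positive entries in row(s) 2, 3, so the ratio test bounds it — not unbounded.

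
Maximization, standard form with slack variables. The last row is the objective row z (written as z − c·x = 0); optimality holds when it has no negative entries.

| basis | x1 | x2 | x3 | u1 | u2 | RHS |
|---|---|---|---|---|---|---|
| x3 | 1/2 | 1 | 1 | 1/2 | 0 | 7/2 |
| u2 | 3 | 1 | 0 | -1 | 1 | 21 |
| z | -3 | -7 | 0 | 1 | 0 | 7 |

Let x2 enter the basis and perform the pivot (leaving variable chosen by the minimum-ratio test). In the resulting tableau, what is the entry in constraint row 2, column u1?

Ratio test on column x2 — row 1: (7/2)/1 = 7/2; row 2: 21/1 = 21. Minimum is 7/2 at row 1 (x3 leaves); pivot element 1.
Divide row 1 by 1; eliminate column x2 from the other rows.
Row 2 update in column u1: -1 − 1·(1/2) = -3/2.

-3/2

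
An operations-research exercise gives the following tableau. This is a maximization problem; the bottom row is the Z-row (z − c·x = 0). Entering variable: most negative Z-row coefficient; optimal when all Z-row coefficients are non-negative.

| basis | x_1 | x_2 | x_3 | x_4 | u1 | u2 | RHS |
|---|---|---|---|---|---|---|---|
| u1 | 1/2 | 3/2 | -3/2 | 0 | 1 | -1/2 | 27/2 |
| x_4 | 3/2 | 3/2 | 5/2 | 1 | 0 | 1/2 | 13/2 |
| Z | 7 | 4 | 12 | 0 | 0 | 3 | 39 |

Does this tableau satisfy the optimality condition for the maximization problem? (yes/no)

yes

Every Z-row coefficient is ≥ 0, so the tableau is optimal.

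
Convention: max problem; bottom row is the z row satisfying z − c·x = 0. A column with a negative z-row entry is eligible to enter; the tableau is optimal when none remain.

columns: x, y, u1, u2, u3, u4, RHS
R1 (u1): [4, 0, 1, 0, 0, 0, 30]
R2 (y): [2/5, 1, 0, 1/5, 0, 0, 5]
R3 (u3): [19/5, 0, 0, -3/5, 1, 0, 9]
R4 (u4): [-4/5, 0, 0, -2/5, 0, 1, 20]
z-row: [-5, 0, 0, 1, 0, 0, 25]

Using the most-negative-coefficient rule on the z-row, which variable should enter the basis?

x

Negative z-row entries: x: -5.
The most negative is -5 in column x, so x enters.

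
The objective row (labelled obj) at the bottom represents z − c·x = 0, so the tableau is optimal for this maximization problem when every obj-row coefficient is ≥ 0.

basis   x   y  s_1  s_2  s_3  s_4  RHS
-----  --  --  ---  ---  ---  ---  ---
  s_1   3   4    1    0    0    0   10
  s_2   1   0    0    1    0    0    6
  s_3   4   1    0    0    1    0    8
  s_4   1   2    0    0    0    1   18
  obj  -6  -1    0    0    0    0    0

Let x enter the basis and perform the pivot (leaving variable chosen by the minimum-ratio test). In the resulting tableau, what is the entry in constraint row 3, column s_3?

Ratio test on column x — row 1: 10/3 = 10/3; row 2: 6/1 = 6; row 3: 8/4 = 2; row 4: 18/1 = 18. Minimum is 2 at row 3 (s_3 leaves); pivot element 4.
Divide row 3 by 4; eliminate column x from the other rows.
In the new row 3, the s_3 entry is the old entry divided by the pivot: 1/4 = 1/4.

1/4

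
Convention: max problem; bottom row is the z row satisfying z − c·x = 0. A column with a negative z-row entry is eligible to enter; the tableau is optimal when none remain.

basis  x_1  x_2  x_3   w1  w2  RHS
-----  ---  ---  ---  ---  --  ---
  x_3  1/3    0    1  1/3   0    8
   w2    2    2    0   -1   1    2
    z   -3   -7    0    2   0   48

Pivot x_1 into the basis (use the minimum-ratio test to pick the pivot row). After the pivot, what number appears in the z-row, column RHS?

Ratio test on column x_1 — row 1: 8/(1/3) = 24; row 2: 2/2 = 1. Minimum is 1 at row 2 (w2 leaves); pivot element 2.
Divide row 2 by 2; eliminate column x_1 from the other rows.
z-row update in column RHS: 48 − (-3)·1 = 51.

51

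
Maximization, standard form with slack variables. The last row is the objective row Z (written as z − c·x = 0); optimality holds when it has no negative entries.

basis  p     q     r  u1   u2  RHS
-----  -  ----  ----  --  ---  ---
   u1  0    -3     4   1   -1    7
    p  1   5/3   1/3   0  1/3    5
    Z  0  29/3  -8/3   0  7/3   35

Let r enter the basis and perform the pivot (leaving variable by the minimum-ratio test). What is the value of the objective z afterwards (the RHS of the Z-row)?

Ratio test on column r — row 1: 7/4 = 7/4; row 2: 5/(1/3) = 15. Minimum is 7/4 at row 1 (u1 leaves); pivot element 4.
Pivot on row 1; the Z-row RHS becomes 35 − (-8/3)·(7/4) = 119/3.

119/3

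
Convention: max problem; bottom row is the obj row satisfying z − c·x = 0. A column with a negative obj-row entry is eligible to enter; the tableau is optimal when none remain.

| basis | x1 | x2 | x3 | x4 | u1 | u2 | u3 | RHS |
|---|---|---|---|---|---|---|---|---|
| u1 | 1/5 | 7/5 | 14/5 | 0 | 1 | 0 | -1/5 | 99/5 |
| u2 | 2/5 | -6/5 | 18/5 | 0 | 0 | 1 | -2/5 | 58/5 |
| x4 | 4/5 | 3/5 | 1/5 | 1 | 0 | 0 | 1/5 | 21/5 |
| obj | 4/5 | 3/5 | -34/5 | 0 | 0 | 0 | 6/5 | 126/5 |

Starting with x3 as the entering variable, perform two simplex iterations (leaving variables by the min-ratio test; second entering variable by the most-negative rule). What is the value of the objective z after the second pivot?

1151/21

Ratio test on column x3 — row 1: (99/5)/(14/5) = 99/14; row 2: (58/5)/(18/5) = 29/9; row 3: (21/5)/(1/5) = 21. Minimum is 29/9 at row 2 (u2 leaves); pivot element 18/5.
Pivot on row 2; the obj-row RHS becomes 126/5 − (-34/5)·(29/9) = 424/9.
Next entering variable (most negative obj-row entry -5/3): x2.
Ratio test on column x2 — row 1: (97/9)/(7/3) = 97/21; row 2: entry -1/3 ≤ 0; row 3: (32/9)/(2/3) = 16/3. Minimum is 97/21 at row 1 (u1 leaves); pivot element 7/3.
After the second pivot the obj-row RHS is 424/9 − (-5/3)·(97/21) = 1151/21.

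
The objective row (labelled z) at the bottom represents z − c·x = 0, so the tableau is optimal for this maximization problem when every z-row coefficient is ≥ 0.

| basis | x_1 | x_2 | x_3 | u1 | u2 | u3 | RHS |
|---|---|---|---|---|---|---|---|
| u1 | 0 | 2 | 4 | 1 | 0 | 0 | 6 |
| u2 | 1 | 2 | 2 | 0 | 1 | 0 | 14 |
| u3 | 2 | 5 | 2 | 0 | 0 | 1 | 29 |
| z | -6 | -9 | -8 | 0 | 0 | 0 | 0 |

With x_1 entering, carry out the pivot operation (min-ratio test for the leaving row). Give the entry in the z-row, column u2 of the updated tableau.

6

Ratio test on column x_1 — row 1: entry 0 ≤ 0; row 2: 14/1 = 14; row 3: 29/2 = 29/2. Minimum is 14 at row 2 (u2 leaves); pivot element 1.
Divide row 2 by 1; eliminate column x_1 from the other rows.
z-row update in column u2: 0 − (-6)·1 = 6.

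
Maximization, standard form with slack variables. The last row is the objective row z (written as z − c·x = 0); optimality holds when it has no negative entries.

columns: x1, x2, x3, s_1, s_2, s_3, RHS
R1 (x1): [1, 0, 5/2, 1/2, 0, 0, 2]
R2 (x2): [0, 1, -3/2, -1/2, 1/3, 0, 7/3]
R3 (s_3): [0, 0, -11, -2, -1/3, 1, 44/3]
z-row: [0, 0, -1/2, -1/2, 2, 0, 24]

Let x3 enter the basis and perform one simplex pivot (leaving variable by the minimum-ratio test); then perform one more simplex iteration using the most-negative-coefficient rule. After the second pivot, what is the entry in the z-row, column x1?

1

Ratio test on column x3 — row 1: 2/(5/2) = 4/5; row 2: entry -3/2 ≤ 0; row 3: entry -11 ≤ 0. Minimum is 4/5 at row 1 (x1 leaves); pivot element 5/2.
Divide row 1 by 5/2; eliminate column x3 from the other rows.
Second iteration: most negative z-row entry is -2/5 in column s_1, so s_1 enters.
Ratio test on column s_1 — row 1: (4/5)/(1/5) = 4; row 2: entry -1/5 ≤ 0; row 3: (352/15)/(1/5) = 352/3. Minimum is 4 at row 1 (x3 leaves); pivot element 1/5.
Divide row 1 by 1/5; eliminate column s_1 from the other rows.
After both pivots, the entry at the z-row, column x1 is 1.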